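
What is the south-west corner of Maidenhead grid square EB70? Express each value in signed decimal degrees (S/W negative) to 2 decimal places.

-80.00, -86.00

Field E=4, B=1: +4·20° lon, +1·10° lat → SW at lon -100°, lat -80°.
Square 7, 0: +7·2° lon, +0·1° lat → SW at lon -86°, lat -80°.
latitude -80.00, longitude -86.00.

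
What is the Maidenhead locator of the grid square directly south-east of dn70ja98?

DN70ka07

Longitude extended square 9; +1 → 10, wraps to 0, carry into subsquare.
Longitude subsquare j = 9; +1 → 10 = k.
Latitude extended square 8; −1 → 7.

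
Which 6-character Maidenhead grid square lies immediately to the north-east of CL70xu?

CL80av

Longitude subsquare x = 23; +1 → 24, wraps to 0 = a, carry into square.
Longitude square 7; +1 → 8.
Latitude subsquare u = 20; +1 → 21 = v.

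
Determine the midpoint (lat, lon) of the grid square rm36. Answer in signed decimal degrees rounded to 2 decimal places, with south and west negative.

36.50, 167.00

Field R=17, M=12: +17·20° lon, +12·10° lat → SW at lon 160°, lat 30°.
Square 3, 6: +3·2° lon, +6·1° lat → SW at lon 166°, lat 36°.
Cell spans 2° lon × 1° lat. Centre is SW corner plus half of each.
latitude 36.50, longitude 167.00.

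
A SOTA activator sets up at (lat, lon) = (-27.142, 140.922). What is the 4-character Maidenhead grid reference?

Offset from 180°W / 90°S: lon 320.92°, lat 62.86°.
Field (20°×10°, letters A–R): lon ⌊320.92/20⌋ = 16 → Q; lat ⌊62.86/10⌋ = 6 → G.
Square (2°×1°, digits 0–9): lon ⌊0.92/2⌋ = 0; lat ⌊2.86/1⌋ = 2.

QG02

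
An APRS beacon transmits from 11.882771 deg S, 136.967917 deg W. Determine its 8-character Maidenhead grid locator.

Offset from 180°W / 90°S: lon 43.03208°, lat 78.11723°.
Field: lon ⌊43.03208/20⌋ = 2 → C; lat ⌊78.11723/10⌋ = 7 → H.
Square: lon ⌊3.03208/2⌋ = 1; lat ⌊8.11723/1⌋ = 8.
Subsquare: lon ⌊1.03208/0.0833333⌋ = 12 → m; lat ⌊0.11723/0.0416667⌋ = 2 → c.
Extended square: lon ⌊0.03208/0.00833333⌋ = 3; lat ⌊0.03390/0.00416667⌋ = 8.

CH18mc38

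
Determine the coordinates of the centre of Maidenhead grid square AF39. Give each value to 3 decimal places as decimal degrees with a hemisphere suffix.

Field A=0, F=5: +0·20° lon, +5·10° lat → SW at lon -180°, lat -40°.
Square 3, 9: +3·2° lon, +9·1° lat → SW at lon -174°, lat -31°.
Cell spans 2° lon × 1° lat. Centre is SW corner plus half of each.
latitude 30.500° S, longitude 173.000° W.

30.500° S, 173.000° W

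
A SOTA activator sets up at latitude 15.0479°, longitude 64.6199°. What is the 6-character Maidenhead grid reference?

MK25hb

Shift to the Maidenhead origin (180°W, 90°S): lon 244.6199, lat 105.0479.
Field (20°×10°, letters A–R): 244.6199/20 → 12 → M, 105.0479/10 → 10 → K; chars MK.
Square (2°×1°, digits 0–9): 4.6199/2 → 2, 5.0479/1 → 5; chars 25.
Subsquare (5′×2.5′, letters a–x): 0.6199/0.0833333 → 7 → h, 0.0479/0.0416667 → 1 → b; chars hb.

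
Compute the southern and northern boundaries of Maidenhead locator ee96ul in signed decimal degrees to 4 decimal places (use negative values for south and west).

-43.5417, -43.5000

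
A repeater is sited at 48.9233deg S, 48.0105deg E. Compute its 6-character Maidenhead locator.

Shift to the Maidenhead origin (180°W, 90°S): lon 228.0105, lat 41.0767.
Field: 228.0105/20 → 11 → L, 41.0767/10 → 4 → E; chars LE.
Square: 8.0105/2 → 4, 1.0767/1 → 1; chars 41.
Subsquare: 0.0105/0.0833333 → 0 → a, 0.0767/0.0416667 → 1 → b; chars ab.

LE41ab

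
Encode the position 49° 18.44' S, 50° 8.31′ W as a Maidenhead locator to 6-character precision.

GE40wq

Add 180° to longitude and 90° to latitude: 129.8615, 40.6927.
Field: 129.8615/20 → 6 → G, 40.6927/10 → 4 → E; chars GE.
Square: 9.8615/2 → 4, 0.6927/1 → 0; chars 40.
Subsquare: 1.8615/0.0833333 → 22 → w, 0.6927/0.0416667 → 16 → q; chars wq.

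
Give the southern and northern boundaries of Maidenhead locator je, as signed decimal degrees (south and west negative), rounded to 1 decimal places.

Field J=9, E=4: +9·20° lon, +4·10° lat → SW at lon 0°, lat -50°.
Cell spans 20° lon × 10° lat.
south -50.0, north -40.0.

-50.0, -40.0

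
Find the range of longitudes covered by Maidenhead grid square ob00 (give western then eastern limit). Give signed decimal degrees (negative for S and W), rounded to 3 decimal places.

Field O=14, B=1: +14·20° lon, +1·10° lat → SW at lon 100°, lat -80°.
Square 0, 0: +0·2° lon, +0·1° lat → SW at lon 100°, lat -80°.
Cell spans 2° lon × 1° lat.
west 100.000, east 102.000.

100.000, 102.000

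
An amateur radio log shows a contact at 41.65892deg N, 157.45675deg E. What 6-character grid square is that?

QN81rp

Offset from 180°W / 90°S: lon 337.4567°, lat 131.6589°.
Field: 337.4567/20 → 16 → Q, 131.6589/10 → 13 → N; chars QN.
Square: 17.4567/2 → 8, 1.6589/1 → 1; chars 81.
Subsquare: 1.4567/0.0833333 → 17 → r, 0.6589/0.0416667 → 15 → p; chars rp.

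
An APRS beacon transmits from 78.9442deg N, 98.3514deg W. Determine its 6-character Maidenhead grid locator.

Offset from 180°W / 90°S: lon 81.6486°, lat 168.9442°.
Field: 81.6486/20 → 4 → E, 168.9442/10 → 16 → Q; chars EQ.
Square: 1.6486/2 → 0, 8.9442/1 → 8; chars 08.
Subsquare: 1.6486/0.0833333 → 19 → t, 0.9442/0.0416667 → 22 → w; chars tw.

EQ08tw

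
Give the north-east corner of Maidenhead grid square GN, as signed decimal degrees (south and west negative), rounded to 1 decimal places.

50.0, -40.0

Field G=6, N=13: +6·20° lon, +13·10° lat → SW at lon -60°, lat 40°.
Cell spans 20° lon × 10° lat. NE corner is SW corner plus one full cell.
latitude 50.0, longitude -40.0.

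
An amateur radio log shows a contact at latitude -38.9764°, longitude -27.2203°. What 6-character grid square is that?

Add 180° to longitude and 90° to latitude: 152.7797, 51.0236.
Field: lon ⌊152.7797/20⌋ = 7 → H; lat ⌊51.0236/10⌋ = 5 → F.
Square: lon ⌊12.7797/2⌋ = 6; lat ⌊1.0236/1⌋ = 1.
Subsquare: lon ⌊0.7797/0.0833333⌋ = 9 → j; lat ⌊0.0236/0.0416667⌋ = 0 → a.

HF61ja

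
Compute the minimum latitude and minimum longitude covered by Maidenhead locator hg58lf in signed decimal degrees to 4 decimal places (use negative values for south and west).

-21.7917, -29.0833

Field H=7, G=6: +7·20° lon, +6·10° lat → SW at lon -40°, lat -30°.
Square 5, 8: +5·2° lon, +8·1° lat → SW at lon -30°, lat -22°.
Subsquare l=11, f=5: +11·0.0833333° lon, +5·0.0416667° lat → SW at lon -29.0833°, lat -21.7917°.
latitude -21.7917, longitude -29.0833.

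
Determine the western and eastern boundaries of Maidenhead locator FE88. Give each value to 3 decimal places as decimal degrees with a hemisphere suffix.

64.000° W, 62.000° W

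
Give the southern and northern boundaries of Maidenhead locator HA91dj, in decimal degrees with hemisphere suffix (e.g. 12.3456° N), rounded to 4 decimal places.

88.6250° S, 88.5833° S

Field H=7, A=0: +7·20° lon, +0·10° lat → SW at lon -40°, lat -90°.
Square 9, 1: +9·2° lon, +1·1° lat → SW at lon -22°, lat -89°.
Subsquare d=3, j=9: +3·0.0833333° lon, +9·0.0416667° lat → SW at lon -21.75°, lat -88.625°.
Cell spans 0.0833333° lon × 0.0416667° lat.
south 88.6250° S, north 88.5833° S.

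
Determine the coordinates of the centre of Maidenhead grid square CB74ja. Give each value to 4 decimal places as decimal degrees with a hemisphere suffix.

Field C=2, B=1: +2·20° lon, +1·10° lat → SW at lon -140°, lat -80°.
Square 7, 4: +7·2° lon, +4·1° lat → SW at lon -126°, lat -76°.
Subsquare j=9, a=0: +9·0.0833333° lon, +0·0.0416667° lat → SW at lon -125.25°, lat -76°.
Cell spans 0.0833333° lon × 0.0416667° lat. Centre is SW corner plus half of each.
latitude 75.9792° S, longitude 125.2083° W.

75.9792° S, 125.2083° W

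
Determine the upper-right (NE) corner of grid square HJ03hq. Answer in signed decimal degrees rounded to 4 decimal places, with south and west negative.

3.7083, -39.3333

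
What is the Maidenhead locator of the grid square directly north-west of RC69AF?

RC59xg

Longitude subsquare a = 0; −1 → -1, wraps to 23 = x, carry into square.
Longitude square 6; −1 → 5.
Latitude subsquare f = 5; +1 → 6 = g.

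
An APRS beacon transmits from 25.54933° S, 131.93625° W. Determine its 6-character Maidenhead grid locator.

CG44ak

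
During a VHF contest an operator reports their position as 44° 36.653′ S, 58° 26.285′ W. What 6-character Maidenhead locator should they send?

GE05sj

Shift to the Maidenhead origin (180°W, 90°S): lon 121.5619, lat 45.3891.
Field: 121.5619/20 → 6 → G, 45.3891/10 → 4 → E; chars GE.
Square: 1.5619/2 → 0, 5.3891/1 → 5; chars 05.
Subsquare: 1.5619/0.0833333 → 18 → s, 0.3891/0.0416667 → 9 → j; chars sj.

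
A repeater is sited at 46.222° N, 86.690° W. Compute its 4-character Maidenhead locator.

Add 180° to longitude and 90° to latitude: 93.31, 136.22.
Field: lon ⌊93.31/20⌋ = 4 → E; lat ⌊136.22/10⌋ = 13 → N.
Square: lon ⌊13.31/2⌋ = 6; lat ⌊6.22/1⌋ = 6.

EN66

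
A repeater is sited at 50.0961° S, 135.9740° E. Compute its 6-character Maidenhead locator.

PD79xv

Shift to the Maidenhead origin (180°W, 90°S): lon 315.9740, lat 39.9039.
Field (20°×10°, letters A–R): 315.9740/20 → 15 → P, 39.9039/10 → 3 → D; chars PD.
Square (2°×1°, digits 0–9): 15.9740/2 → 7, 9.9039/1 → 9; chars 79.
Subsquare (5′×2.5′, letters a–x): 1.9740/0.0833333 → 23 → x, 0.9039/0.0416667 → 21 → v; chars xv.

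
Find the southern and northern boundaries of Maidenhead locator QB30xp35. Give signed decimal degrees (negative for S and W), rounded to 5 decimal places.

-79.35417, -79.35000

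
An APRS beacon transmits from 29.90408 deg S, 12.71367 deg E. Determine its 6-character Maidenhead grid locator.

JG60ic

Shift to the Maidenhead origin (180°W, 90°S): lon 192.7137, lat 60.0959.
Field (20°×10°, letters A–R): 192.7137/20 → 9 → J, 60.0959/10 → 6 → G; chars JG.
Square (2°×1°, digits 0–9): 12.7137/2 → 6, 0.0959/1 → 0; chars 60.
Subsquare (5′×2.5′, letters a–x): 0.7137/0.0833333 → 8 → i, 0.0959/0.0416667 → 2 → c; chars ic.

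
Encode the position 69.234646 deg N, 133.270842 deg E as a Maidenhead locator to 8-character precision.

Add 180° to longitude and 90° to latitude: 313.27084, 159.23465.
Field (20°×10°, letters A–R): lon ⌊313.27084/20⌋ = 15 → P; lat ⌊159.23465/10⌋ = 15 → P.
Square (2°×1°, digits 0–9): lon ⌊13.27084/2⌋ = 6; lat ⌊9.23465/1⌋ = 9.
Subsquare (5′×2.5′, letters a–x): lon ⌊1.27084/0.0833333⌋ = 15 → p; lat ⌊0.23465/0.0416667⌋ = 5 → f.
Extended square (30″×15″, digits 0–9): lon ⌊0.02084/0.00833333⌋ = 2; lat ⌊0.02631/0.00416667⌋ = 6.

PP69pf26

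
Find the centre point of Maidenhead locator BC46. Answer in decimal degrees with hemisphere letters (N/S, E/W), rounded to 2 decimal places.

Field B=1, C=2: +1·20° lon, +2·10° lat → SW at lon -160°, lat -70°.
Square 4, 6: +4·2° lon, +6·1° lat → SW at lon -152°, lat -64°.
Cell spans 2° lon × 1° lat. Centre is SW corner plus half of each.
latitude 63.50° S, longitude 151.00° W.

63.50° S, 151.00° W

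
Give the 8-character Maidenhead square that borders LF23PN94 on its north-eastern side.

LF23qn05

Longitude extended square 9; +1 → 10, wraps to 0, carry into subsquare.
Longitude subsquare p = 15; +1 → 16 = q.
Latitude extended square 4; +1 → 5.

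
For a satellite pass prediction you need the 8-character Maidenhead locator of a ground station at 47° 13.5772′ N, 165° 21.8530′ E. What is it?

Add 180° to longitude and 90° to latitude: 345.36422, 137.22629.
Field: lon ⌊345.36422/20⌋ = 17 → R; lat ⌊137.22629/10⌋ = 13 → N.
Square: lon ⌊5.36422/2⌋ = 2; lat ⌊7.22629/1⌋ = 7.
Subsquare: lon ⌊1.36422/0.0833333⌋ = 16 → q; lat ⌊0.22629/0.0416667⌋ = 5 → f.
Extended square: lon ⌊0.03088/0.00833333⌋ = 3; lat ⌊0.01795/0.00416667⌋ = 4.

RN27qf34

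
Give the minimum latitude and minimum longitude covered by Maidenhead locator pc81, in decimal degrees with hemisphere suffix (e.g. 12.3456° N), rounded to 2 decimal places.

69.00° S, 136.00° E

Field P=15, C=2: +15·20° lon, +2·10° lat → SW at lon 120°, lat -70°.
Square 8, 1: +8·2° lon, +1·1° lat → SW at lon 136°, lat -69°.
latitude 69.00° S, longitude 136.00° E.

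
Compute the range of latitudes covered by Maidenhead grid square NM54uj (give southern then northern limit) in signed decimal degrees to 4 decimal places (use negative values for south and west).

34.3750, 34.4167

Field N=13, M=12: +13·20° lon, +12·10° lat → SW at lon 80°, lat 30°.
Square 5, 4: +5·2° lon, +4·1° lat → SW at lon 90°, lat 34°.
Subsquare u=20, j=9: +20·0.0833333° lon, +9·0.0416667° lat → SW at lon 91.6667°, lat 34.375°.
Cell spans 0.0833333° lon × 0.0416667° lat.
south 34.3750, north 34.4167.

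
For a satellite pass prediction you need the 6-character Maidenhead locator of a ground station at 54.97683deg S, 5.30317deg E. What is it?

JD25pa

Offset from 180°W / 90°S: lon 185.3032°, lat 35.0232°.
Field: 185.3032/20 → 9 → J, 35.0232/10 → 3 → D; chars JD.
Square: 5.3032/2 → 2, 5.0232/1 → 5; chars 25.
Subsquare: 1.3032/0.0833333 → 15 → p, 0.0232/0.0416667 → 0 → a; chars pa.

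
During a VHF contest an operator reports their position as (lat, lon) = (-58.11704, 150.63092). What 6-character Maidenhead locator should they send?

QD51hv

Offset from 180°W / 90°S: lon 330.6309°, lat 31.8830°.
Field: 330.6309/20 → 16 → Q, 31.8830/10 → 3 → D; chars QD.
Square: 10.6309/2 → 5, 1.8830/1 → 1; chars 51.
Subsquare: 0.6309/0.0833333 → 7 → h, 0.8830/0.0416667 → 21 → v; chars hv.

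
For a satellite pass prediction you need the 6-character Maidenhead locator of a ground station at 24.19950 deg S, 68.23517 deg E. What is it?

MG45ct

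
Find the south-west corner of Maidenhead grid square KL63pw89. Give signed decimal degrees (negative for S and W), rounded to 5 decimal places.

23.95417, 33.31667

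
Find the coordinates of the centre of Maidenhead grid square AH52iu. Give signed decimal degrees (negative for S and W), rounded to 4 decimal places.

Field A=0, H=7: +0·20° lon, +7·10° lat → SW at lon -180°, lat -20°.
Square 5, 2: +5·2° lon, +2·1° lat → SW at lon -170°, lat -18°.
Subsquare i=8, u=20: +8·0.0833333° lon, +20·0.0416667° lat → SW at lon -169.333°, lat -17.1667°.
Cell spans 0.0833333° lon × 0.0416667° lat. Centre is SW corner plus half of each.
latitude -17.1458, longitude -169.2917.

-17.1458, -169.2917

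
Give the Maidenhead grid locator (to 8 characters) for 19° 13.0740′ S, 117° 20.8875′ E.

OH80qs17

Offset from 180°W / 90°S: lon 297.34812°, lat 70.78210°.
Field (20°×10°, letters A–R): 297.34812/20 → 14 → O, 70.78210/10 → 7 → H; chars OH.
Square (2°×1°, digits 0–9): 17.34812/2 → 8, 0.78210/1 → 0; chars 80.
Subsquare (5′×2.5′, letters a–x): 1.34812/0.0833333 → 16 → q, 0.78210/0.0416667 → 18 → s; chars qs.
Extended square (30″×15″, digits 0–9): 0.01479/0.00833333 → 1, 0.03210/0.00416667 → 7; chars 17.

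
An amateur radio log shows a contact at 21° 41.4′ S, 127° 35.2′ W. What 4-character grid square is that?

CG68

Add 180° to longitude and 90° to latitude: 52.41, 68.31.
Field (20°×10°, letters A–R): 52.41/20 → 2 → C, 68.31/10 → 6 → G; chars CG.
Square (2°×1°, digits 0–9): 12.41/2 → 6, 8.31/1 → 8; chars 68.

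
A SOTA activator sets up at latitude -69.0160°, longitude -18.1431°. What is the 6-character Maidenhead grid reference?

IC00wx

Shift to the Maidenhead origin (180°W, 90°S): lon 161.8569, lat 20.9840.
Field: lon ⌊161.8569/20⌋ = 8 → I; lat ⌊20.9840/10⌋ = 2 → C.
Square: lon ⌊1.8569/2⌋ = 0; lat ⌊0.9840/1⌋ = 0.
Subsquare: lon ⌊1.8569/0.0833333⌋ = 22 → w; lat ⌊0.9840/0.0416667⌋ = 23 → x.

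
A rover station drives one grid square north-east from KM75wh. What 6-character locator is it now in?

Longitude subsquare w = 22; +1 → 23 = x.
Latitude subsquare h = 7; +1 → 8 = i.

KM75xi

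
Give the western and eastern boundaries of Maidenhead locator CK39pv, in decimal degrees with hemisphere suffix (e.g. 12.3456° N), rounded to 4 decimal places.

132.7500° W, 132.6667° W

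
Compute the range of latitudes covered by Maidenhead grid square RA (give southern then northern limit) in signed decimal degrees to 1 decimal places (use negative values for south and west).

-90.0, -80.0

Field R=17, A=0: +17·20° lon, +0·10° lat → SW at lon 160°, lat -90°.
Cell spans 20° lon × 10° lat.
south -90.0, north -80.0.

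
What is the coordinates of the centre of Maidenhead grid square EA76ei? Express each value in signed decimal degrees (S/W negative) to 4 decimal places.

Field E=4, A=0: +4·20° lon, +0·10° lat → SW at lon -100°, lat -90°.
Square 7, 6: +7·2° lon, +6·1° lat → SW at lon -86°, lat -84°.
Subsquare e=4, i=8: +4·0.0833333° lon, +8·0.0416667° lat → SW at lon -85.6667°, lat -83.6667°.
Cell spans 0.0833333° lon × 0.0416667° lat. Centre is SW corner plus half of each.
latitude -83.6458, longitude -85.6250.

-83.6458, -85.6250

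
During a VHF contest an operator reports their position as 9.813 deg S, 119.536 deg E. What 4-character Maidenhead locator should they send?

OI90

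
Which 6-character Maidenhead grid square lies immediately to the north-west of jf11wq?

Longitude subsquare w = 22; −1 → 21 = v.
Latitude subsquare q = 16; +1 → 17 = r.

JF11vr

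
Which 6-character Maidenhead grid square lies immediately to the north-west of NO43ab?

Longitude subsquare a = 0; −1 → -1, wraps to 23 = x, carry into square.
Longitude square 4; −1 → 3.
Latitude subsquare b = 1; +1 → 2 = c.

NO33xc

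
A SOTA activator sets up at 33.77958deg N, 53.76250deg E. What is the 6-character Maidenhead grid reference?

Add 180° to longitude and 90° to latitude: 233.7625, 123.7796.
Field: lon ⌊233.7625/20⌋ = 11 → L; lat ⌊123.7796/10⌋ = 12 → M.
Square: lon ⌊13.7625/2⌋ = 6; lat ⌊3.7796/1⌋ = 3.
Subsquare: lon ⌊1.7625/0.0833333⌋ = 21 → v; lat ⌊0.7796/0.0416667⌋ = 18 → s.

LM63vs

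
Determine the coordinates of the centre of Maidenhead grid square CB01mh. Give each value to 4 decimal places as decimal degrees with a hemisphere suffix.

78.6875° S, 138.9583° W

Field C=2, B=1: +2·20° lon, +1·10° lat → SW at lon -140°, lat -80°.
Square 0, 1: +0·2° lon, +1·1° lat → SW at lon -140°, lat -79°.
Subsquare m=12, h=7: +12·0.0833333° lon, +7·0.0416667° lat → SW at lon -139°, lat -78.7083°.
Cell spans 0.0833333° lon × 0.0416667° lat. Centre is SW corner plus half of each.
latitude 78.6875° S, longitude 138.9583° W.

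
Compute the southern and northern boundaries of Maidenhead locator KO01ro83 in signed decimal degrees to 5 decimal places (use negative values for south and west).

51.59583, 51.60000

Field K=10, O=14: +10·20° lon, +14·10° lat → SW at lon 20°, lat 50°.
Square 0, 1: +0·2° lon, +1·1° lat → SW at lon 20°, lat 51°.
Subsquare r=17, o=14: +17·0.0833333° lon, +14·0.0416667° lat → SW at lon 21.4167°, lat 51.5833°.
Extended square 8, 3: +8·0.00833333° lon, +3·0.00416667° lat → SW at lon 21.4833°, lat 51.5958°.
Cell spans 0.00833333° lon × 0.00416667° lat.
south 51.59583, north 51.60000.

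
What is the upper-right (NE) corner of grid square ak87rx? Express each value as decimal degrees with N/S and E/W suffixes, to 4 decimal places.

Field A=0, K=10: +0·20° lon, +10·10° lat → SW at lon -180°, lat 10°.
Square 8, 7: +8·2° lon, +7·1° lat → SW at lon -164°, lat 17°.
Subsquare r=17, x=23: +17·0.0833333° lon, +23·0.0416667° lat → SW at lon -162.583°, lat 17.9583°.
Cell spans 0.0833333° lon × 0.0416667° lat. NE corner is SW corner plus one full cell.
latitude 18.0000° N, longitude 162.5000° W.

18.0000° N, 162.5000° W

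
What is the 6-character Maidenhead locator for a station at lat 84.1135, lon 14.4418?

JR74fc

Offset from 180°W / 90°S: lon 194.4418°, lat 174.1135°.
Field: 194.4418/20 → 9 → J, 174.1135/10 → 17 → R; chars JR.
Square: 14.4418/2 → 7, 4.1135/1 → 4; chars 74.
Subsquare: 0.4418/0.0833333 → 5 → f, 0.1135/0.0416667 → 2 → c; chars fc.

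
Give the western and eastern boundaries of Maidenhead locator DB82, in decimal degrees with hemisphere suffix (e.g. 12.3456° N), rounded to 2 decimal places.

Field D=3, B=1: +3·20° lon, +1·10° lat → SW at lon -120°, lat -80°.
Square 8, 2: +8·2° lon, +2·1° lat → SW at lon -104°, lat -78°.
Cell spans 2° lon × 1° lat.
west 104.00° W, east 102.00° W.

104.00° W, 102.00° W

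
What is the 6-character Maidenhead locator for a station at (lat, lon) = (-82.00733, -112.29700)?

DA37ux

Shift to the Maidenhead origin (180°W, 90°S): lon 67.7030, lat 7.9927.
Field: lon ⌊67.7030/20⌋ = 3 → D; lat ⌊7.9927/10⌋ = 0 → A.
Square: lon ⌊7.7030/2⌋ = 3; lat ⌊7.9927/1⌋ = 7.
Subsquare: lon ⌊1.7030/0.0833333⌋ = 20 → u; lat ⌊0.9927/0.0416667⌋ = 23 → x.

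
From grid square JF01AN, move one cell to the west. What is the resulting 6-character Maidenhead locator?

IF91xn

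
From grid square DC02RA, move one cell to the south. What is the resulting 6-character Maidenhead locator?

Latitude subsquare a = 0; −1 → -1, wraps to 23 = x, carry into square.
Latitude square 2; −1 → 1.
The longitude characters are unchanged.

DC01rx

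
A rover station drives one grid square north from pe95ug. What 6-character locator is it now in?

PE95uh

Latitude subsquare g = 6; +1 → 7 = h.
The longitude characters are unchanged.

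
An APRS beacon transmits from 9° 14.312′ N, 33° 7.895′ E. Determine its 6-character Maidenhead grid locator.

Add 180° to longitude and 90° to latitude: 213.1316, 99.2385.
Field: lon ⌊213.1316/20⌋ = 10 → K; lat ⌊99.2385/10⌋ = 9 → J.
Square: lon ⌊13.1316/2⌋ = 6; lat ⌊9.2385/1⌋ = 9.
Subsquare: lon ⌊1.1316/0.0833333⌋ = 13 → n; lat ⌊0.2385/0.0416667⌋ = 5 → f.

KJ69nf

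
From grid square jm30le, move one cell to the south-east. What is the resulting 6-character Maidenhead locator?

JM30md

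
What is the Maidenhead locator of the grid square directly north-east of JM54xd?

JM64ae

Longitude subsquare x = 23; +1 → 24, wraps to 0 = a, carry into square.
Longitude square 5; +1 → 6.
Latitude subsquare d = 3; +1 → 4 = e.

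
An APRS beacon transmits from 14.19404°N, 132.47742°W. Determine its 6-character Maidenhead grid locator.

CK34se

Add 180° to longitude and 90° to latitude: 47.5226, 104.1940.
Field: 47.5226/20 → 2 → C, 104.1940/10 → 10 → K; chars CK.
Square: 7.5226/2 → 3, 4.1940/1 → 4; chars 34.
Subsquare: 1.5226/0.0833333 → 18 → s, 0.1940/0.0416667 → 4 → e; chars se.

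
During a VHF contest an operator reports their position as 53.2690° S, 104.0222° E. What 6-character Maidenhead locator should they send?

Offset from 180°W / 90°S: lon 284.0222°, lat 36.7310°.
Field: lon ⌊284.0222/20⌋ = 14 → O; lat ⌊36.7310/10⌋ = 3 → D.
Square: lon ⌊4.0222/2⌋ = 2; lat ⌊6.7310/1⌋ = 6.
Subsquare: lon ⌊0.0222/0.0833333⌋ = 0 → a; lat ⌊0.7310/0.0416667⌋ = 17 → r.

OD26ar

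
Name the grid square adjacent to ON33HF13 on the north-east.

ON33hf24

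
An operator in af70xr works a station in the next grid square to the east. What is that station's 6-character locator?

AF80ar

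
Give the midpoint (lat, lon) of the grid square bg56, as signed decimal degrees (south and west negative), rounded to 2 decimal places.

Field B=1, G=6: +1·20° lon, +6·10° lat → SW at lon -160°, lat -30°.
Square 5, 6: +5·2° lon, +6·1° lat → SW at lon -150°, lat -24°.
Cell spans 2° lon × 1° lat. Centre is SW corner plus half of each.
latitude -23.50, longitude -149.00.

-23.50, -149.00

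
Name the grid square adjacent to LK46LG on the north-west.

LK46kh

Longitude subsquare l = 11; −1 → 10 = k.
Latitude subsquare g = 6; +1 → 7 = h.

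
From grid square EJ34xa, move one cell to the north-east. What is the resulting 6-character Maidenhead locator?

Longitude subsquare x = 23; +1 → 24, wraps to 0 = a, carry into square.
Longitude square 3; +1 → 4.
Latitude subsquare a = 0; +1 → 1 = b.

EJ44ab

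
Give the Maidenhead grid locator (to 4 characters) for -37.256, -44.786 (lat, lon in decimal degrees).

GF72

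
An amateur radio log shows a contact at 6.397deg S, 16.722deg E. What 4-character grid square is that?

Shift to the Maidenhead origin (180°W, 90°S): lon 196.72, lat 83.60.
Field (20°×10°, letters A–R): lon ⌊196.72/20⌋ = 9 → J; lat ⌊83.60/10⌋ = 8 → I.
Square (2°×1°, digits 0–9): lon ⌊16.72/2⌋ = 8; lat ⌊3.60/1⌋ = 3.

JI83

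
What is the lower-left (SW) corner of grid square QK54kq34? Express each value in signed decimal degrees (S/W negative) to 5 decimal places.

Field Q=16, K=10: +16·20° lon, +10·10° lat → SW at lon 140°, lat 10°.
Square 5, 4: +5·2° lon, +4·1° lat → SW at lon 150°, lat 14°.
Subsquare k=10, q=16: +10·0.0833333° lon, +16·0.0416667° lat → SW at lon 150.833°, lat 14.6667°.
Extended square 3, 4: +3·0.00833333° lon, +4·0.00416667° lat → SW at lon 150.858°, lat 14.6833°.
latitude 14.68333, longitude 150.85833.

14.68333, 150.85833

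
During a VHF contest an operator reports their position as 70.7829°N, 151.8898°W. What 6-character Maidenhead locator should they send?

BQ40bs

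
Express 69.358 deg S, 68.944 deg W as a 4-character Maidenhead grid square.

Shift to the Maidenhead origin (180°W, 90°S): lon 111.06, lat 20.64.
Field: lon ⌊111.06/20⌋ = 5 → F; lat ⌊20.64/10⌋ = 2 → C.
Square: lon ⌊11.06/2⌋ = 5; lat ⌊0.64/1⌋ = 0.

FC50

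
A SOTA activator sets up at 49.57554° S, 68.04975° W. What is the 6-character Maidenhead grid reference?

Shift to the Maidenhead origin (180°W, 90°S): lon 111.9502, lat 40.4245.
Field: lon ⌊111.9502/20⌋ = 5 → F; lat ⌊40.4245/10⌋ = 4 → E.
Square: lon ⌊11.9502/2⌋ = 5; lat ⌊0.4245/1⌋ = 0.
Subsquare: lon ⌊1.9502/0.0833333⌋ = 23 → x; lat ⌊0.4245/0.0416667⌋ = 10 → k.

FE50xk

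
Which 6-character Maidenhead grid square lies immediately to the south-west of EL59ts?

Longitude subsquare t = 19; −1 → 18 = s.
Latitude subsquare s = 18; −1 → 17 = r.

EL59sr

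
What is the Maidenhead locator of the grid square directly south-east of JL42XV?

JL52au

Longitude subsquare x = 23; +1 → 24, wraps to 0 = a, carry into square.
Longitude square 4; +1 → 5.
Latitude subsquare v = 21; −1 → 20 = u.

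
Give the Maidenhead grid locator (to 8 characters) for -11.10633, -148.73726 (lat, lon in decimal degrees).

BH58pv14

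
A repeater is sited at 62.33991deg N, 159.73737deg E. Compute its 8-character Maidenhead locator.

QP92ui81

Offset from 180°W / 90°S: lon 339.73737°, lat 152.33991°.
Field (20°×10°, letters A–R): 339.73737/20 → 16 → Q, 152.33991/10 → 15 → P; chars QP.
Square (2°×1°, digits 0–9): 19.73737/2 → 9, 2.33991/1 → 2; chars 92.
Subsquare (5′×2.5′, letters a–x): 1.73737/0.0833333 → 20 → u, 0.33991/0.0416667 → 8 → i; chars ui.
Extended square (30″×15″, digits 0–9): 0.07070/0.00833333 → 8, 0.00658/0.00416667 → 1; chars 81.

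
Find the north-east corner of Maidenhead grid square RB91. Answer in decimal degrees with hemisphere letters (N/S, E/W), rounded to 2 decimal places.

78.00° S, 180.00° E

Field R=17, B=1: +17·20° lon, +1·10° lat → SW at lon 160°, lat -80°.
Square 9, 1: +9·2° lon, +1·1° lat → SW at lon 178°, lat -79°.
Cell spans 2° lon × 1° lat. NE corner is SW corner plus one full cell.
latitude 78.00° S, longitude 180.00° E.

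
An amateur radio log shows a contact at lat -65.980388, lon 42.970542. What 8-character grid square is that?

LC14la64

Shift to the Maidenhead origin (180°W, 90°S): lon 222.97054, lat 24.01961.
Field (20°×10°, letters A–R): 222.97054/20 → 11 → L, 24.01961/10 → 2 → C; chars LC.
Square (2°×1°, digits 0–9): 2.97054/2 → 1, 4.01961/1 → 4; chars 14.
Subsquare (5′×2.5′, letters a–x): 0.97054/0.0833333 → 11 → l, 0.01961/0.0416667 → 0 → a; chars la.
Extended square (30″×15″, digits 0–9): 0.05388/0.00833333 → 6, 0.01961/0.00416667 → 4; chars 64.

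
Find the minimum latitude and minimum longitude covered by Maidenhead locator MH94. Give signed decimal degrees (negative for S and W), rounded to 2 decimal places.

-16.00, 78.00

Field M=12, H=7: +12·20° lon, +7·10° lat → SW at lon 60°, lat -20°.
Square 9, 4: +9·2° lon, +4·1° lat → SW at lon 78°, lat -16°.
latitude -16.00, longitude 78.00.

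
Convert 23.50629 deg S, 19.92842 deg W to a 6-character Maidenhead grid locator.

Offset from 180°W / 90°S: lon 160.0716°, lat 66.4937°.
Field (20°×10°, letters A–R): 160.0716/20 → 8 → I, 66.4937/10 → 6 → G; chars IG.
Square (2°×1°, digits 0–9): 0.0716/2 → 0, 6.4937/1 → 6; chars 06.
Subsquare (5′×2.5′, letters a–x): 0.0716/0.0833333 → 0 → a, 0.4937/0.0416667 → 11 → l; chars al.

IG06al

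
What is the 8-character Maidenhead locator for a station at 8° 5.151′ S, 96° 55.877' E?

NI81lv19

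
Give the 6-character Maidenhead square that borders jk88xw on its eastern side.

JK98aw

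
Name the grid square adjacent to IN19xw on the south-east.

IN29av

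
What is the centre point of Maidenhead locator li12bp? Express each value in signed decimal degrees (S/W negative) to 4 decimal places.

Field L=11, I=8: +11·20° lon, +8·10° lat → SW at lon 40°, lat -10°.
Square 1, 2: +1·2° lon, +2·1° lat → SW at lon 42°, lat -8°.
Subsquare b=1, p=15: +1·0.0833333° lon, +15·0.0416667° lat → SW at lon 42.0833°, lat -7.375°.
Cell spans 0.0833333° lon × 0.0416667° lat. Centre is SW corner plus half of each.
latitude -7.3542, longitude 42.1250.

-7.3542, 42.1250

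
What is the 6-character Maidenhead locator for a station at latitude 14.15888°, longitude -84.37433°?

EK74td

Shift to the Maidenhead origin (180°W, 90°S): lon 95.6257, lat 104.1589.
Field: lon ⌊95.6257/20⌋ = 4 → E; lat ⌊104.1589/10⌋ = 10 → K.
Square: lon ⌊15.6257/2⌋ = 7; lat ⌊4.1589/1⌋ = 4.
Subsquare: lon ⌊1.6257/0.0833333⌋ = 19 → t; lat ⌊0.1589/0.0416667⌋ = 3 → d.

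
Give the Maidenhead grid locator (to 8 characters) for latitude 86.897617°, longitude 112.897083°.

OR66kv75

Offset from 180°W / 90°S: lon 292.89708°, lat 176.89762°.
Field (20°×10°, letters A–R): lon ⌊292.89708/20⌋ = 14 → O; lat ⌊176.89762/10⌋ = 17 → R.
Square (2°×1°, digits 0–9): lon ⌊12.89708/2⌋ = 6; lat ⌊6.89762/1⌋ = 6.
Subsquare (5′×2.5′, letters a–x): lon ⌊0.89708/0.0833333⌋ = 10 → k; lat ⌊0.89762/0.0416667⌋ = 21 → v.
Extended square (30″×15″, digits 0–9): lon ⌊0.06375/0.00833333⌋ = 7; lat ⌊0.02262/0.00416667⌋ = 5.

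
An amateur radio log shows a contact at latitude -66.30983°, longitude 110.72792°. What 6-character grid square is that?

OC53iq

Shift to the Maidenhead origin (180°W, 90°S): lon 290.7279, lat 23.6902.
Field: 290.7279/20 → 14 → O, 23.6902/10 → 2 → C; chars OC.
Square: 10.7279/2 → 5, 3.6902/1 → 3; chars 53.
Subsquare: 0.7279/0.0833333 → 8 → i, 0.6902/0.0416667 → 16 → q; chars iq.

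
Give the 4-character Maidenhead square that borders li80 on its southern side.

Latitude square 0; −1 → -1, wraps to 9, carry into field.
Latitude field I = 8; −1 → 7 = H.
The longitude characters are unchanged.

LH89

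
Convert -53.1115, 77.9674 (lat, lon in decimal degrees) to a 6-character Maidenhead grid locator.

MD86xv

Offset from 180°W / 90°S: lon 257.9674°, lat 36.8885°.
Field: lon ⌊257.9674/20⌋ = 12 → M; lat ⌊36.8885/10⌋ = 3 → D.
Square: lon ⌊17.9674/2⌋ = 8; lat ⌊6.8885/1⌋ = 6.
Subsquare: lon ⌊1.9674/0.0833333⌋ = 23 → x; lat ⌊0.8885/0.0416667⌋ = 21 → v.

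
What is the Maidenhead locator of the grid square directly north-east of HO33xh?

Longitude subsquare x = 23; +1 → 24, wraps to 0 = a, carry into square.
Longitude square 3; +1 → 4.
Latitude subsquare h = 7; +1 → 8 = i.

HO43ai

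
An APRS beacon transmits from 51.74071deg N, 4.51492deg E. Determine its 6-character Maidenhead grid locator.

Offset from 180°W / 90°S: lon 184.5149°, lat 141.7407°.
Field (20°×10°, letters A–R): lon ⌊184.5149/20⌋ = 9 → J; lat ⌊141.7407/10⌋ = 14 → O.
Square (2°×1°, digits 0–9): lon ⌊4.5149/2⌋ = 2; lat ⌊1.7407/1⌋ = 1.
Subsquare (5′×2.5′, letters a–x): lon ⌊0.5149/0.0833333⌋ = 6 → g; lat ⌊0.7407/0.0416667⌋ = 17 → r.

JO21gr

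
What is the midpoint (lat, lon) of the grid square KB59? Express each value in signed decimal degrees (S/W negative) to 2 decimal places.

-70.50, 31.00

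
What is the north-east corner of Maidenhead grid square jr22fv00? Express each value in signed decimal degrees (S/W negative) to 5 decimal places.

82.87917, 4.42500

Field J=9, R=17: +9·20° lon, +17·10° lat → SW at lon 0°, lat 80°.
Square 2, 2: +2·2° lon, +2·1° lat → SW at lon 4°, lat 82°.
Subsquare f=5, v=21: +5·0.0833333° lon, +21·0.0416667° lat → SW at lon 4.41667°, lat 82.875°.
Extended square 0, 0: +0·0.00833333° lon, +0·0.00416667° lat → SW at lon 4.41667°, lat 82.875°.
Cell spans 0.00833333° lon × 0.00416667° lat. NE corner is SW corner plus one full cell.
latitude 82.87917, longitude 4.42500.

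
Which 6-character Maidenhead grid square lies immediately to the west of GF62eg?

GF62dg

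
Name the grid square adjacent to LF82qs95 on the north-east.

LF82rs06

Longitude extended square 9; +1 → 10, wraps to 0, carry into subsquare.
Longitude subsquare q = 16; +1 → 17 = r.
Latitude extended square 5; +1 → 6.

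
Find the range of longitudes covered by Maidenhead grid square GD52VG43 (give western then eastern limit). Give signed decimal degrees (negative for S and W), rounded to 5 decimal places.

-48.21667, -48.20833

Field G=6, D=3: +6·20° lon, +3·10° lat → SW at lon -60°, lat -60°.
Square 5, 2: +5·2° lon, +2·1° lat → SW at lon -50°, lat -58°.
Subsquare v=21, g=6: +21·0.0833333° lon, +6·0.0416667° lat → SW at lon -48.25°, lat -57.75°.
Extended square 4, 3: +4·0.00833333° lon, +3·0.00416667° lat → SW at lon -48.2167°, lat -57.7375°.
Cell spans 0.00833333° lon × 0.00416667° lat.
west -48.21667, east -48.20833.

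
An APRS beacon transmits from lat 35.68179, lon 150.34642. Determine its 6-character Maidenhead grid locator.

QM55eq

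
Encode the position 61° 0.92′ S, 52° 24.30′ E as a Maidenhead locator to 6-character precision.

LC68ex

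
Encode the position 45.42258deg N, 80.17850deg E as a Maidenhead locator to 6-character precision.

Offset from 180°W / 90°S: lon 260.1785°, lat 135.4226°.
Field: 260.1785/20 → 13 → N, 135.4226/10 → 13 → N; chars NN.
Square: 0.1785/2 → 0, 5.4226/1 → 5; chars 05.
Subsquare: 0.1785/0.0833333 → 2 → c, 0.4226/0.0416667 → 10 → k; chars ck.

NN05ck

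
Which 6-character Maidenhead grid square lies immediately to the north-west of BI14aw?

BI04xx

Longitude subsquare a = 0; −1 → -1, wraps to 23 = x, carry into square.
Longitude square 1; −1 → 0.
Latitude subsquare w = 22; +1 → 23 = x.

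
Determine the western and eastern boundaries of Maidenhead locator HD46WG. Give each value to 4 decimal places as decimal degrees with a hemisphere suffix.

Field H=7, D=3: +7·20° lon, +3·10° lat → SW at lon -40°, lat -60°.
Square 4, 6: +4·2° lon, +6·1° lat → SW at lon -32°, lat -54°.
Subsquare w=22, g=6: +22·0.0833333° lon, +6·0.0416667° lat → SW at lon -30.1667°, lat -53.75°.
Cell spans 0.0833333° lon × 0.0416667° lat.
west 30.1667° W, east 30.0833° W.

30.1667° W, 30.0833° W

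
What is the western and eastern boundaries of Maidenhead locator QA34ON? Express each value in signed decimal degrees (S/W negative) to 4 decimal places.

147.1667, 147.2500

Field Q=16, A=0: +16·20° lon, +0·10° lat → SW at lon 140°, lat -90°.
Square 3, 4: +3·2° lon, +4·1° lat → SW at lon 146°, lat -86°.
Subsquare o=14, n=13: +14·0.0833333° lon, +13·0.0416667° lat → SW at lon 147.167°, lat -85.4583°.
Cell spans 0.0833333° lon × 0.0416667° lat.
west 147.1667, east 147.2500.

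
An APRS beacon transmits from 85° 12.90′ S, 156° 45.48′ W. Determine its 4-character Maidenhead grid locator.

BA14

Shift to the Maidenhead origin (180°W, 90°S): lon 23.24, lat 4.78.
Field (20°×10°, letters A–R): lon ⌊23.24/20⌋ = 1 → B; lat ⌊4.78/10⌋ = 0 → A.
Square (2°×1°, digits 0–9): lon ⌊3.24/2⌋ = 1; lat ⌊4.78/1⌋ = 4.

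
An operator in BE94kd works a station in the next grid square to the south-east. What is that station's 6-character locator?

BE94lc

Longitude subsquare k = 10; +1 → 11 = l.
Latitude subsquare d = 3; −1 → 2 = c.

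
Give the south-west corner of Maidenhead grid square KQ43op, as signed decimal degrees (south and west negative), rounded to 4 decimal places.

73.6250, 29.1667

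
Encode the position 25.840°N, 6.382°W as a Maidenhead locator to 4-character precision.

IL65

Offset from 180°W / 90°S: lon 173.62°, lat 115.84°.
Field: lon ⌊173.62/20⌋ = 8 → I; lat ⌊115.84/10⌋ = 11 → L.
Square: lon ⌊13.62/2⌋ = 6; lat ⌊5.84/1⌋ = 5.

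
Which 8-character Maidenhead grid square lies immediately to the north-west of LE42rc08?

LE42qc99

Longitude extended square 0; −1 → -1, wraps to 9, carry into subsquare.
Longitude subsquare r = 17; −1 → 16 = q.
Latitude extended square 8; +1 → 9.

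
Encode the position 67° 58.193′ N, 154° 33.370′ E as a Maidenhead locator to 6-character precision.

QP77gx

Offset from 180°W / 90°S: lon 334.5562°, lat 157.9699°.
Field: 334.5562/20 → 16 → Q, 157.9699/10 → 15 → P; chars QP.
Square: 14.5562/2 → 7, 7.9699/1 → 7; chars 77.
Subsquare: 0.5562/0.0833333 → 6 → g, 0.9699/0.0416667 → 23 → x; chars gx.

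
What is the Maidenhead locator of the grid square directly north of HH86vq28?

HH86vq29

Latitude extended square 8; +1 → 9.
The longitude characters are unchanged.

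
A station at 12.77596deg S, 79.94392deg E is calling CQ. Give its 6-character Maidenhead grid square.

Offset from 180°W / 90°S: lon 259.9439°, lat 77.2240°.
Field: lon ⌊259.9439/20⌋ = 12 → M; lat ⌊77.2240/10⌋ = 7 → H.
Square: lon ⌊19.9439/2⌋ = 9; lat ⌊7.2240/1⌋ = 7.
Subsquare: lon ⌊1.9439/0.0833333⌋ = 23 → x; lat ⌊0.2240/0.0416667⌋ = 5 → f.

MH97xf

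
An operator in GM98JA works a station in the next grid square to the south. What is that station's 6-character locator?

Latitude subsquare a = 0; −1 → -1, wraps to 23 = x, carry into square.
Latitude square 8; −1 → 7.
The longitude characters are unchanged.

GM97jx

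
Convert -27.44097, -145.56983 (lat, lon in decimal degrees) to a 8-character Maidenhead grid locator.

Offset from 180°W / 90°S: lon 34.43017°, lat 62.55903°.
Field: lon ⌊34.43017/20⌋ = 1 → B; lat ⌊62.55903/10⌋ = 6 → G.
Square: lon ⌊14.43017/2⌋ = 7; lat ⌊2.55903/1⌋ = 2.
Subsquare: lon ⌊0.43017/0.0833333⌋ = 5 → f; lat ⌊0.55903/0.0416667⌋ = 13 → n.
Extended square: lon ⌊0.01350/0.00833333⌋ = 1; lat ⌊0.01736/0.00416667⌋ = 4.

BG72fn14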